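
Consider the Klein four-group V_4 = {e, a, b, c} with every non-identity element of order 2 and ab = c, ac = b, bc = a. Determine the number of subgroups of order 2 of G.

3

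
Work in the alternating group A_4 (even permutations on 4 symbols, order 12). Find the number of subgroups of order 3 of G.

|G| = 12 and 3 | 12, so subgroups of order 3 are possible by Lagrange.
The subgroups of order 3 are: {e, (1 2 3), (1 3 2)}; {e, (1 2 4), (1 4 2)}; {e, (1 3 4), (1 4 3)}; {e, (2 3 4), (2 4 3)}.
So G has 4 subgroups of order 3.

4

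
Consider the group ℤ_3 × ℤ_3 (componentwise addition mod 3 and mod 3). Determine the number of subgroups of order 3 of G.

|G| = 9 and 3 | 9, so subgroups of order 3 are possible by Lagrange.
The subgroups of order 3 are: {(0,0), (0,1), (0,2)}; {(0,0), (1,0), (2,0)}; {(0,0), (1,1), (2,2)}; {(0,0), (1,2), (2,1)}.
So G has 4 subgroups of order 3.

4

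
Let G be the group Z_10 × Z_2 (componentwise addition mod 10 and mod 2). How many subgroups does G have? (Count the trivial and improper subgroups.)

10

|G| = 20, so by Lagrange every subgroup order divides 20. Divisors: 1, 2, 4, 5, 10, 20.
Subgroups by order — order 1: 1; order 2: 3; order 4: 1; order 5: 1; order 10: 3; order 20: 1.
Total: 1 + 3 + 1 + 1 + 3 + 1 = 10.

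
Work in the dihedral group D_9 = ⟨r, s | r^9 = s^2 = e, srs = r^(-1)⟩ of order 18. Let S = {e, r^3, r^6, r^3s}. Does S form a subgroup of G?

No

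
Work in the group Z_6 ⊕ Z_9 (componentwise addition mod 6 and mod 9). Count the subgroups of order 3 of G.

|G| = 54 and 3 | 54, so subgroups of order 3 are possible by Lagrange.
The subgroups of order 3 are: {(0,0), (0,3), (0,6)}; {(0,0), (2,0), (4,0)}; {(0,0), (2,3), (4,6)}; {(0,0), (2,6), (4,3)}.
So G has 4 subgroups of order 3.

4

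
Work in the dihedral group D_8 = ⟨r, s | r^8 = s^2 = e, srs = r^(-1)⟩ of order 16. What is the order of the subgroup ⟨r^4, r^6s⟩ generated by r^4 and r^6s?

4

|⟨r^4⟩| = 2 and |⟨r^6s⟩| = 2, so |H| is a multiple of lcm(2, 2) = 2 and divides |G| = 16.
Closing under the operation: H = {e, r^4, r^2s, r^6s}, so |H| = 4.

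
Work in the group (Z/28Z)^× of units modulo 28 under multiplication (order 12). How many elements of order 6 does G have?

6

The elements of order 6 are: 3, 5, 11, 17, 19, 23.
That's 6.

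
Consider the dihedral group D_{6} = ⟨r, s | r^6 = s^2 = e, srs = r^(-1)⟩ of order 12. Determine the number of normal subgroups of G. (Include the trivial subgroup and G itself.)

G has 16 subgroups. Checking conjugation-invariance by order — order 1: 1/1 normal; order 2: 1/7 normal; order 3: 1/1 normal; order 4: 0/3 normal; order 6: 3/3 normal; order 12: 1/1 normal.
Total normal subgroups: 7.

7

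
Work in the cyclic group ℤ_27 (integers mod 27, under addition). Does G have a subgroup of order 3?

3 | 27. A subgroup of order 3 is {0, 9, 18}.

Yes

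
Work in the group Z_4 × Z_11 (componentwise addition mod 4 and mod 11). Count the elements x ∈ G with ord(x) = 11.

An element (a,b) has order lcm(ord(a), ord(b)); count pairs with lcm equal to 11.
Enumerating gives 10 such elements.

10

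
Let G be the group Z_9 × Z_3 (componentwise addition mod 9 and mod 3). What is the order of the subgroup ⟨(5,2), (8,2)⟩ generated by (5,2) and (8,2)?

|⟨(5,2)⟩| = 9 and |⟨(8,2)⟩| = 9, so |H| is a multiple of lcm(9, 9) = 9 and divides |G| = 27.
Closing under the operation: H = {(0,0), (1,1), (2,2), (3,0), (4,1), (5,2), (6,0), (7,1), (8,2)}, so |H| = 9.

9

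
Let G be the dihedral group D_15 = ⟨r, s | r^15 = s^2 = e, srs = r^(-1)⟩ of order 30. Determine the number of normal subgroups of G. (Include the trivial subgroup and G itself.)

G has 28 subgroups. Checking conjugation-invariance by order — order 1: 1/1 normal; order 2: 0/15 normal; order 3: 1/1 normal; order 5: 1/1 normal; order 6: 0/5 normal; order 10: 0/3 normal; order 15: 1/1 normal; order 30: 1/1 normal.
Total normal subgroups: 5.

5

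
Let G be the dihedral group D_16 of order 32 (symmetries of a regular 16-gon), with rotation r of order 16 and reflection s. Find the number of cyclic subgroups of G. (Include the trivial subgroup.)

21

Group the elements of G by the cyclic subgroup they generate; each cyclic subgroup of order d accounts for φ(d) elements.
Cyclic subgroups by order — order 1: 1; order 2: 17; order 4: 1; order 8: 1; order 16: 1.
Total: 21.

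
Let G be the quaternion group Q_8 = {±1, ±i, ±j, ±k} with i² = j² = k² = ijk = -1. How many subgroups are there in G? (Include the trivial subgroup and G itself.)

|G| = 8, so by Lagrange every subgroup order divides 8. Divisors: 1, 2, 4, 8.
Subgroups by order — order 1: 1; order 2: 1; order 4: 3; order 8: 1.
Total: 1 + 1 + 3 + 1 = 6.

6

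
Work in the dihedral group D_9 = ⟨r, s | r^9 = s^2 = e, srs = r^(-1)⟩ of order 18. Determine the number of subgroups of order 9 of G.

1

|G| = 18 and 9 | 18, so subgroups of order 9 are possible by Lagrange.
The subgroups of order 9 are: {e, r, r^2, r^3, r^4, r^5, r^6, r^7, r^8}.
So G has 1 subgroup of order 9.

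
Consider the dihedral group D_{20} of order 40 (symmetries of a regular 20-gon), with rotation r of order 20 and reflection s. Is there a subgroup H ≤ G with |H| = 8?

8 | 40. A subgroup of order 8 is {e, r^5, r^10, r^15, s, r^5s, r^10s, r^15s}.

Yes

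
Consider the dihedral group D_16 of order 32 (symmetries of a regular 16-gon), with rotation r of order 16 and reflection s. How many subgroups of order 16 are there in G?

|G| = 32 and 16 | 32, so subgroups of order 16 are possible by Lagrange.
The subgroups of order 16 are: {e, r, r^2, r^3, r^4, r^5, r^6, r^7, r^8, r^9, r^10, r^11, r^12, r^13, r^14, r^15}; {e, r^2, r^4, r^6, r^8, r^10, r^12, r^14, s, r^2s, r^4s, r^6s, r^8s, r^10s, r^12s, r^14s}; {e, r^2, r^4, r^6, r^8, r^10, r^12, r^14, rs, r^3s, r^5s, r^7s, r^9s, r^11s, r^13s, r^15s}.
So G has 3 subgroups of order 16.

3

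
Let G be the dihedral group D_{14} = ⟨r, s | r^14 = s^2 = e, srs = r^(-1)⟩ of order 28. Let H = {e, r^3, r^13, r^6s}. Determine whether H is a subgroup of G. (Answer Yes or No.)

No

r^13 ∈ H but its inverse r ∉ H, so H is not a subgroup.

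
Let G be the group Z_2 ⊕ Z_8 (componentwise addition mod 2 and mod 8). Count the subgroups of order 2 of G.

3

|G| = 16 and 2 | 16, so subgroups of order 2 are possible by Lagrange.
The subgroups of order 2 are: {(0,0), (0,4)}; {(0,0), (1,0)}; {(0,0), (1,4)}.
So G has 3 subgroups of order 2.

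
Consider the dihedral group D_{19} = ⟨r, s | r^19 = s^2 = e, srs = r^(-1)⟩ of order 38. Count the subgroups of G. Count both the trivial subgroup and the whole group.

|G| = 38, so by Lagrange every subgroup order divides 38. Divisors: 1, 2, 19, 38.
Subgroups by order — order 1: 1; order 2: 19; order 19: 1; order 38: 1.
Total: 1 + 19 + 1 + 1 = 22.

22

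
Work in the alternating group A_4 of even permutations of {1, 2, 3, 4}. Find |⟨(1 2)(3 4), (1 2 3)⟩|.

12

|⟨(1 2)(3 4)⟩| = 2 and |⟨(1 2 3)⟩| = 3, so |H| is a multiple of lcm(2, 3) = 6 and divides |G| = 12.
Closing {(1 2)(3 4), (1 2 3)} under the group operation gives all of G, so |H| = 12.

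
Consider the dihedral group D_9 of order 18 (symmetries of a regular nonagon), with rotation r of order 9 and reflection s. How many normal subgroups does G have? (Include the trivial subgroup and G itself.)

4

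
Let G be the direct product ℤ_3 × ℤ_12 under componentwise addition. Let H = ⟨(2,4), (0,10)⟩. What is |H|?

|⟨(2,4)⟩| = 3 and |⟨(0,10)⟩| = 6, so |H| is a multiple of lcm(3, 6) = 6 and divides |G| = 36.
Closing under the operation: H = {(0,0), (0,2), (0,4), (0,6), (0,8), (0,10), (1,0), (1,2), (1,4), (1,6), (1,8), (1,10), (2,0), (2,2), (2,4), (2,6), (2,8), (2,10)}, so |H| = 18.

18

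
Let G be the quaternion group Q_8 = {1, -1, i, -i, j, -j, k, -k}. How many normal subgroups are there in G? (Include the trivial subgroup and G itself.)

6

G has 6 subgroups. Checking conjugation-invariance by order — order 1: 1/1 normal; order 2: 1/1 normal; order 4: 3/3 normal; order 8: 1/1 normal.
Total normal subgroups: 6.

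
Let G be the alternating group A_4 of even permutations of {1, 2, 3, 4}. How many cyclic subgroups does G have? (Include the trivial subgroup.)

8

A cyclic subgroup of order d is generated by each of its φ(d) elements of order d, so the cyclic subgroups of order d number (#elements of order d)/φ(d).
Cyclic subgroups by order — order 1: 1; order 2: 3; order 3: 4.
Total: 8.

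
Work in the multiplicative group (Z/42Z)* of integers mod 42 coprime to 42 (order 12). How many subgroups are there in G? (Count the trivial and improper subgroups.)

|G| = 12, so by Lagrange every subgroup order divides 12. Divisors: 1, 2, 3, 4, 6, 12.
Subgroups by order — order 1: 1; order 2: 3; order 3: 1; order 4: 1; order 6: 3; order 12: 1.
Total: 1 + 3 + 1 + 1 + 3 + 1 = 10.

10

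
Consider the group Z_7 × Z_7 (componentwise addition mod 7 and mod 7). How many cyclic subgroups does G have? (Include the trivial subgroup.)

Group the elements of G by the cyclic subgroup they generate; each cyclic subgroup of order d accounts for φ(d) elements.
Cyclic subgroups by order — order 1: 1; order 7: 8.
Total: 9.

9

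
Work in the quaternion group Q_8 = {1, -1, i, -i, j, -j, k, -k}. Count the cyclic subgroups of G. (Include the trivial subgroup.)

Each element a generates a cyclic subgroup ⟨a⟩; distinct elements may generate the same one (a cyclic group of order d has φ(d) generators).
Cyclic subgroups by order — order 1: 1; order 2: 1; order 4: 3.
Total: 5.

5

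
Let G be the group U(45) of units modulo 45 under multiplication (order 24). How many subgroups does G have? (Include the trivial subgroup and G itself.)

16

|G| = 24, so by Lagrange every subgroup order divides 24. Divisors: 1, 2, 3, 4, 6, 8, 12, 24.
Subgroups by order — order 1: 1; order 2: 3; order 3: 1; order 4: 3; order 6: 3; order 8: 1; order 12: 3; order 24: 1.
Total: 1 + 3 + 1 + 3 + 3 + 1 + 3 + 1 = 16.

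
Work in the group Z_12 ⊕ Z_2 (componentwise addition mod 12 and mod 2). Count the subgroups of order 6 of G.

|G| = 24 and 6 | 24, so subgroups of order 6 are possible by Lagrange.
The subgroups of order 6 are: {(0,0), (0,1), (4,0), (4,1), (8,0), (8,1)}; {(0,0), (2,0), (4,0), (6,0), (8,0), (10,0)}; {(0,0), (2,1), (4,0), (6,1), (8,0), (10,1)}.
So G has 3 subgroups of order 6.

3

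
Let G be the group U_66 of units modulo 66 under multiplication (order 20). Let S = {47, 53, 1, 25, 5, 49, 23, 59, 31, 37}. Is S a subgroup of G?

Yes

|S| = 10 divides |G| = 20, consistent with Lagrange.
S contains the identity, every element's inverse is in S, and S is closed under ·: it is a subgroup.
In fact S = ⟨5⟩.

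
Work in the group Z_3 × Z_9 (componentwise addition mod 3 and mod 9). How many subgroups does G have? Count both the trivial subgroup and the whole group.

10

|G| = 27, so by Lagrange every subgroup order divides 27. Divisors: 1, 3, 9, 27.
Subgroups by order — order 1: 1; order 3: 4; order 9: 4; order 27: 1.
Total: 1 + 4 + 4 + 1 = 10.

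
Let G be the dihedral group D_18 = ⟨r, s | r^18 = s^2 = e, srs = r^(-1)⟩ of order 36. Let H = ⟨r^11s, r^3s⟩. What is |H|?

|⟨r^11s⟩| = 2 and |⟨r^3s⟩| = 2, so |H| is a multiple of lcm(2, 2) = 2 and divides |G| = 36.
Closing under the operation: H = {e, r^2, r^4, r^6, r^8, r^10, r^12, r^14, r^16, rs, r^3s, r^5s, r^7s, r^9s, r^11s, r^13s, r^15s, r^17s}, so |H| = 18.

18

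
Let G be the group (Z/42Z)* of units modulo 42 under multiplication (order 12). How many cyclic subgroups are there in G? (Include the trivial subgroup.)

8

Group the elements of G by the cyclic subgroup they generate; each cyclic subgroup of order d accounts for φ(d) elements.
Cyclic subgroups by order — order 1: 1; order 2: 3; order 3: 1; order 6: 3.
Total: 8.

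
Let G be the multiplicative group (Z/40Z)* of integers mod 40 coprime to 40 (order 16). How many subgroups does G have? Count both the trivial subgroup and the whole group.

27

|G| = 16, so by Lagrange every subgroup order divides 16. Divisors: 1, 2, 4, 8, 16.
Subgroups by order — order 1: 1; order 2: 7; order 4: 11; order 8: 7; order 16: 1.
Total: 1 + 7 + 11 + 7 + 1 = 27.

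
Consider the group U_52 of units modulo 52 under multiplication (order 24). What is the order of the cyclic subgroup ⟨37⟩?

12

Compute successive powers of 37 mod 52: 37, 17, 5, 29, 33, 25, 41, 9, …; 37^12 ≡ 1 (mod 52).
So |⟨37⟩| = 12.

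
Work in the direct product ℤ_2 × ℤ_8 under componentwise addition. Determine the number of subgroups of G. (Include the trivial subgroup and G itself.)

|G| = 16, so by Lagrange every subgroup order divides 16. Divisors: 1, 2, 4, 8, 16.
Subgroups by order — order 1: 1; order 2: 3; order 4: 3; order 8: 3; order 16: 1.
Total: 1 + 3 + 3 + 3 + 1 = 11.

11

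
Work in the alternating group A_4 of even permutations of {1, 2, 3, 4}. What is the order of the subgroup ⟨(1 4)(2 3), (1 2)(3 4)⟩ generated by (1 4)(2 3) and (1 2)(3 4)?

|⟨(1 4)(2 3)⟩| = 2 and |⟨(1 2)(3 4)⟩| = 2, so |H| is a multiple of lcm(2, 2) = 2 and divides |G| = 12.
Closing under the operation: H = {e, (1 2)(3 4), (1 3)(2 4), (1 4)(2 3)}, so |H| = 4.

4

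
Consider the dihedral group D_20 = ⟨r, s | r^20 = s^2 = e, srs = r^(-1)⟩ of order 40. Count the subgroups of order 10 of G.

5

|G| = 40 and 10 | 40, so subgroups of order 10 are possible by Lagrange.
The subgroups of order 10 are: {e, r^2, r^4, r^6, r^8, r^10, r^12, r^14, r^16, r^18}; {e, r^4, r^8, r^12, r^16, r^2s, r^6s, r^10s, r^14s, r^18s}; {e, r^4, r^8, r^12, r^16, r^3s, r^7s, r^11s, r^15s, r^19s}; {e, r^4, r^8, r^12, r^16, s, r^4s, r^8s, r^12s, r^16s}; … (5 in all).
So G has 5 subgroups of order 10.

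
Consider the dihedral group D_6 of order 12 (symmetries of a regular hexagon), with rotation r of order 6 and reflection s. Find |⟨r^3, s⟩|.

|⟨r^3⟩| = 2 and |⟨s⟩| = 2, so |H| is a multiple of lcm(2, 2) = 2 and divides |G| = 12.
Closing under the operation: H = {e, r^3, s, r^3s}, so |H| = 4.

4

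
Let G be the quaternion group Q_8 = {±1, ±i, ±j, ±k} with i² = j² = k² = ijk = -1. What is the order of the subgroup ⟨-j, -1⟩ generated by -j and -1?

|⟨-j⟩| = 4 and |⟨-1⟩| = 2, so |H| is a multiple of lcm(4, 2) = 4 and divides |G| = 8.
Closing under the operation: H = {1, -1, j, -j}, so |H| = 4.

4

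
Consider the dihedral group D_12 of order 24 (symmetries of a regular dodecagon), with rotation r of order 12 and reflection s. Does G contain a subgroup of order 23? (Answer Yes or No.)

No

23 does not divide |G| = 24, so by Lagrange no subgroup of order 23 exists.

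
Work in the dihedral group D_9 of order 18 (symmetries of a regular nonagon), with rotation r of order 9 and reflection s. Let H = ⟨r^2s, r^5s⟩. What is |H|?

6

|⟨r^2s⟩| = 2 and |⟨r^5s⟩| = 2, so |H| is a multiple of lcm(2, 2) = 2 and divides |G| = 18.
Closing under the operation: H = {e, r^3, r^6, r^2s, r^5s, r^8s}, so |H| = 6.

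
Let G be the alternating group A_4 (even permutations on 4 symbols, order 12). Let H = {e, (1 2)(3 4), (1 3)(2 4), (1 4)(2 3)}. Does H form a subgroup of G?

|H| = 4 divides |G| = 12, consistent with Lagrange.
H contains the identity, every element's inverse is in H, and H is closed under ∘: it is a subgroup.

Yes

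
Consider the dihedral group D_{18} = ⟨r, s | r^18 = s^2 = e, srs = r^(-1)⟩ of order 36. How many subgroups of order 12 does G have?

|G| = 36 and 12 | 36, so subgroups of order 12 are possible by Lagrange.
The subgroups of order 12 are: {e, r^3, r^6, r^9, r^12, r^15, rs, r^4s, r^7s, r^10s, r^13s, r^16s}; {e, r^3, r^6, r^9, r^12, r^15, r^2s, r^5s, r^8s, r^11s, r^14s, r^17s}; {e, r^3, r^6, r^9, r^12, r^15, s, r^3s, r^6s, r^9s, r^12s, r^15s}.
So G has 3 subgroups of order 12.

3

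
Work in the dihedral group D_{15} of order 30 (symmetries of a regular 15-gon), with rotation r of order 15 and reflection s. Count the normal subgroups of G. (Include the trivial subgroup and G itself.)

5

G has 28 subgroups. Checking conjugation-invariance by order — order 1: 1/1 normal; order 2: 0/15 normal; order 3: 1/1 normal; order 5: 1/1 normal; order 6: 0/5 normal; order 10: 0/3 normal; order 15: 1/1 normal; order 30: 1/1 normal.
Total normal subgroups: 5.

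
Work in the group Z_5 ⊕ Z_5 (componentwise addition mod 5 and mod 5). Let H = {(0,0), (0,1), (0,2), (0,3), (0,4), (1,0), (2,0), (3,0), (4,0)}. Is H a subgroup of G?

No

|H| = 9 does not divide |G| = 25, so by Lagrange H is not a subgroup.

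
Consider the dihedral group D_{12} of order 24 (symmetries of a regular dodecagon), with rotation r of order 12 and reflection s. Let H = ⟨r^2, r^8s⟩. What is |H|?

|⟨r^2⟩| = 6 and |⟨r^8s⟩| = 2, so |H| is a multiple of lcm(6, 2) = 6 and divides |G| = 24.
Closing under the operation: H = {e, r^2, r^4, r^6, r^8, r^10, s, r^2s, r^4s, r^6s, r^8s, r^10s}, so |H| = 12.

12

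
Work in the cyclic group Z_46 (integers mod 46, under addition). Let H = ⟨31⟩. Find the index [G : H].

1

|⟨31⟩| = 46 and |G| = 46.
By Lagrange, [G : H] = |G|/|H| = 46/46 = 1.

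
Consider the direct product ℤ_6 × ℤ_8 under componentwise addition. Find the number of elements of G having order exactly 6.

6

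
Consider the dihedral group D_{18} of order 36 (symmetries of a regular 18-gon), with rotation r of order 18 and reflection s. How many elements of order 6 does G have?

2

The elements of order 6 are: r^3, r^15.
That's 2.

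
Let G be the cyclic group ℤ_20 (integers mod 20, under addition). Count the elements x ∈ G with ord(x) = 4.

2

In a cyclic group of order 20, the number of elements of order d (for d | 20) is φ(d).
φ(4) = 2.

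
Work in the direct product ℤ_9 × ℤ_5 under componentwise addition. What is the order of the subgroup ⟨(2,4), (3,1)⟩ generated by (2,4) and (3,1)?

|⟨(2,4)⟩| = 45 and |⟨(3,1)⟩| = 15, so |H| is a multiple of lcm(45, 15) = 45 and divides |G| = 45.
Closing {(2,4), (3,1)} under the group operation gives all of G, so |H| = 45.

45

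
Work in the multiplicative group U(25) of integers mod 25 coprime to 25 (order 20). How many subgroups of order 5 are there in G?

|G| = 20 and 5 | 20, so subgroups of order 5 are possible by Lagrange.
The subgroups of order 5 are: {1, 6, 11, 16, 21}.
So G has 1 subgroup of order 5.

1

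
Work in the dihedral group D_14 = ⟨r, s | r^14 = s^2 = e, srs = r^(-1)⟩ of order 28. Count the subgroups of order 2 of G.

15

|G| = 28 and 2 | 28, so subgroups of order 2 are possible by Lagrange.
The subgroups of order 2 are: {e, r^10s}; {e, r^11s}; {e, r^12s}; {e, r^13s}; … (15 in all).
So G has 15 subgroups of order 2.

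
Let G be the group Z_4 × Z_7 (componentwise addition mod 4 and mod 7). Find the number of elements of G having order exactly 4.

2

An element (a,b) has order lcm(ord(a), ord(b)); count pairs with lcm equal to 4.
Enumerating gives 2 such elements.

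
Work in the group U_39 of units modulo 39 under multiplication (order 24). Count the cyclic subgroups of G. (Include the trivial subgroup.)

Each element a generates a cyclic subgroup ⟨a⟩; distinct elements may generate the same one (a cyclic group of order d has φ(d) generators).
Cyclic subgroups by order — order 1: 1; order 2: 3; order 3: 1; order 4: 2; order 6: 3; order 12: 2.
Total: 12.

12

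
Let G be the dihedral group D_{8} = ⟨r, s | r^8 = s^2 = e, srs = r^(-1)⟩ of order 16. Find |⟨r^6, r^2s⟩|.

8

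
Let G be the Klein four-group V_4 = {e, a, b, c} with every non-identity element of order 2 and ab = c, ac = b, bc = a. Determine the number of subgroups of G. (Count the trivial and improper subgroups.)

|G| = 4, so by Lagrange every subgroup order divides 4. Divisors: 1, 2, 4.
Subgroups by order — order 1: 1; order 2: 3; order 4: 1.
Total: 1 + 3 + 1 = 5.

5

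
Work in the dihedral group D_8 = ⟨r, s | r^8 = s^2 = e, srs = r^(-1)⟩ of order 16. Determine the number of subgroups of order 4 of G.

5

|G| = 16 and 4 | 16, so subgroups of order 4 are possible by Lagrange.
The subgroups of order 4 are: {e, r^2, r^4, r^6}; {e, r^4, r^2s, r^6s}; {e, r^4, r^3s, r^7s}; {e, r^4, s, r^4s}; … (5 in all).
So G has 5 subgroups of order 4.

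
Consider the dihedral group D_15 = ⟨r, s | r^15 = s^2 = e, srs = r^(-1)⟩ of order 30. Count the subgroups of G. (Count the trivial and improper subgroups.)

|G| = 30, so by Lagrange every subgroup order divides 30. Divisors: 1, 2, 3, 5, 6, 10, 15, 30.
Subgroups by order — order 1: 1; order 2: 15; order 3: 1; order 5: 1; order 6: 5; order 10: 3; order 15: 1; order 30: 1.
Total: 1 + 15 + 1 + 1 + 5 + 3 + 1 + 1 = 28.

28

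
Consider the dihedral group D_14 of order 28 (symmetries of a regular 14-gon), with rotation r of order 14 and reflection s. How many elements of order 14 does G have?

6

The elements of order 14 are: r, r^3, r^5, r^9, r^11, r^13.
That's 6.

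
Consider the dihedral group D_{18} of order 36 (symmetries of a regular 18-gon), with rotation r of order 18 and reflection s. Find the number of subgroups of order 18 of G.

|G| = 36 and 18 | 36, so subgroups of order 18 are possible by Lagrange.
The subgroups of order 18 are: {e, r, r^2, r^3, r^4, r^5, r^6, r^7, r^8, r^9, r^10, r^11, r^12, r^13, r^14, r^15, r^16, r^17}; {e, r^2, r^4, r^6, r^8, r^10, r^12, r^14, r^16, s, r^2s, r^4s, r^6s, r^8s, r^10s, r^12s, r^14s, r^16s}; {e, r^2, r^4, r^6, r^8, r^10, r^12, r^14, r^16, rs, r^3s, r^5s, r^7s, r^9s, r^11s, r^13s, r^15s, r^17s}.
So G has 3 subgroups of order 18.

3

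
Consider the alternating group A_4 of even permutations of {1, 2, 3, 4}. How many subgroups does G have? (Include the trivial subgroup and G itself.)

|G| = 12, so by Lagrange every subgroup order divides 12. Divisors: 1, 2, 3, 4, 6, 12.
Subgroups by order — order 1: 1; order 2: 3; order 3: 4; order 4: 1; order 6: 0; order 12: 1.
Total: 1 + 3 + 4 + 1 + 0 + 1 = 10.

10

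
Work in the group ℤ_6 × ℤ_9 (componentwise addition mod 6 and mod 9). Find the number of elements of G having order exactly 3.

8

An element (a,b) has order lcm(ord(a), ord(b)); count pairs with lcm equal to 3.
Enumerating gives 8 such elements.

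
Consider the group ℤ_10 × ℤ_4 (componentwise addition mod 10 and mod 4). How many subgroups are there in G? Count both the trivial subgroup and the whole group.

|G| = 40, so by Lagrange every subgroup order divides 40. Divisors: 1, 2, 4, 5, 8, 10, 20, 40.
Subgroups by order — order 1: 1; order 2: 3; order 4: 3; order 5: 1; order 8: 1; order 10: 3; order 20: 3; order 40: 1.
Total: 1 + 3 + 3 + 1 + 1 + 3 + 3 + 1 = 16.

16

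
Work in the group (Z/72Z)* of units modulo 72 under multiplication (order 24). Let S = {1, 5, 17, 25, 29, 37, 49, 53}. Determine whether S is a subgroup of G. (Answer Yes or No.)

Closure fails: 5 · 37 = 41 ∉ S. So S is not a subgroup.

No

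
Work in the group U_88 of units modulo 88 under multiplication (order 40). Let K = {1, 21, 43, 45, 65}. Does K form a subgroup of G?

Closure fails: 65 · 43 = 67 ∉ K. So K is not a subgroup.

No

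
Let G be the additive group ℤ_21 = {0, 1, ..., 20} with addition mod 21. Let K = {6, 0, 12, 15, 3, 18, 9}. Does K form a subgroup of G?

Yes

|K| = 7 divides |G| = 21, consistent with Lagrange.
K contains the identity, every element's inverse is in K, and K is closed under +: it is a subgroup.
In fact K = ⟨18⟩.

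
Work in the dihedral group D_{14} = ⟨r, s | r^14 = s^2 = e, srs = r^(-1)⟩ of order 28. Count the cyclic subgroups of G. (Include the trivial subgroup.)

18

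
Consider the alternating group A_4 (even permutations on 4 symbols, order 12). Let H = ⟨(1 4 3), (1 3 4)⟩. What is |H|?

3

|⟨(1 4 3)⟩| = 3 and |⟨(1 3 4)⟩| = 3, so |H| is a multiple of lcm(3, 3) = 3 and divides |G| = 12.
Closing under the operation: H = {e, (1 3 4), (1 4 3)}, so |H| = 3.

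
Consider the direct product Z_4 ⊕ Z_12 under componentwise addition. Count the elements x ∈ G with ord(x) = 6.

An element (a,b) has order lcm(ord(a), ord(b)); count pairs with lcm equal to 6.
Enumerating gives 6 such elements.

6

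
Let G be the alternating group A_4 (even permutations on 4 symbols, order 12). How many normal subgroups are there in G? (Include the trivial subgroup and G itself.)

G has 10 subgroups. Checking conjugation-invariance by order — order 1: 1/1 normal; order 2: 0/3 normal; order 3: 0/4 normal; order 4: 1/1 normal; order 12: 1/1 normal.
Total normal subgroups: 3.

3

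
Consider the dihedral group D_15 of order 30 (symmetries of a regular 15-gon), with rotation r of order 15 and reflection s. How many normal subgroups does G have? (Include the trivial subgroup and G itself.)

5

G has 28 subgroups. Checking conjugation-invariance by order — order 1: 1/1 normal; order 2: 0/15 normal; order 3: 1/1 normal; order 5: 1/1 normal; order 6: 0/5 normal; order 10: 0/3 normal; order 15: 1/1 normal; order 30: 1/1 normal.
Total normal subgroups: 5.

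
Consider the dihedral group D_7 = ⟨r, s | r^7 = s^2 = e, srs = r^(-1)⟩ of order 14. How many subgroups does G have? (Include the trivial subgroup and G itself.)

10

|G| = 14, so by Lagrange every subgroup order divides 14. Divisors: 1, 2, 7, 14.
Subgroups by order — order 1: 1; order 2: 7; order 7: 1; order 14: 1.
Total: 1 + 7 + 1 + 1 = 10.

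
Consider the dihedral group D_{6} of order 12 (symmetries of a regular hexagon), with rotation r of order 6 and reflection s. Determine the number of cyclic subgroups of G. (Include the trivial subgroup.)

10

A cyclic subgroup of order d is generated by each of its φ(d) elements of order d, so the cyclic subgroups of order d number (#elements of order d)/φ(d).
Cyclic subgroups by order — order 1: 1; order 2: 7; order 3: 1; order 6: 1.
Total: 10.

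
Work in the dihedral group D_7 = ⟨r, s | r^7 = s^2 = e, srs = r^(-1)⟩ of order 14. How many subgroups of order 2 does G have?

7

|G| = 14 and 2 | 14, so subgroups of order 2 are possible by Lagrange.
The subgroups of order 2 are: {e, r^2s}; {e, r^3s}; {e, r^4s}; {e, r^5s}; … (7 in all).
So G has 7 subgroups of order 2.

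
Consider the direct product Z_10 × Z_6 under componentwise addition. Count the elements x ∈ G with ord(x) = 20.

An element (a,b) has order lcm(ord(a), ord(b)); count pairs with lcm equal to 20.
Enumerating gives 0 such elements.

0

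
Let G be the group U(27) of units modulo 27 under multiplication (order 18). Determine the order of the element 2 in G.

Compute successive powers of 2 mod 27: 2, 4, 8, 16, 5, 10, 20, 13, …; 2^18 ≡ 1 (mod 27).
So |⟨2⟩| = 18.

18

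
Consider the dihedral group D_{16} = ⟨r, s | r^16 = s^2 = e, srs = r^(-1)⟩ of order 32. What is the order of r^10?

8

Computing powers of r^10: the smallest k with (r^10)^k = e is k = 8.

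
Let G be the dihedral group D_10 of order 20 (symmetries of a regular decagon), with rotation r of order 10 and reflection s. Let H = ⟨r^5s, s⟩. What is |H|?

|⟨r^5s⟩| = 2 and |⟨s⟩| = 2, so |H| is a multiple of lcm(2, 2) = 2 and divides |G| = 20.
Closing under the operation: H = {e, r^5, s, r^5s}, so |H| = 4.

4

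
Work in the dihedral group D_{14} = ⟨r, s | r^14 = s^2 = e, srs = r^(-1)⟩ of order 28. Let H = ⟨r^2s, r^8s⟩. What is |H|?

|⟨r^2s⟩| = 2 and |⟨r^8s⟩| = 2, so |H| is a multiple of lcm(2, 2) = 2 and divides |G| = 28.
Closing under the operation: H = {e, r^2, r^4, r^6, r^8, r^10, r^12, s, r^2s, r^4s, r^6s, r^8s, r^10s, r^12s}, so |H| = 14.

14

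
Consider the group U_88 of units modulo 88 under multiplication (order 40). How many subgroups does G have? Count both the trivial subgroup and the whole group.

32

|G| = 40, so by Lagrange every subgroup order divides 40. Divisors: 1, 2, 4, 5, 8, 10, 20, 40.
Subgroups by order — order 1: 1; order 2: 7; order 4: 7; order 5: 1; order 8: 1; order 10: 7; order 20: 7; order 40: 1.
Total: 1 + 7 + 7 + 1 + 1 + 7 + 7 + 1 = 32.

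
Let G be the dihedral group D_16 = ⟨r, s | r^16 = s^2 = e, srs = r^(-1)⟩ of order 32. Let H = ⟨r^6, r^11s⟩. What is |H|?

16

|⟨r^6⟩| = 8 and |⟨r^11s⟩| = 2, so |H| is a multiple of lcm(8, 2) = 8 and divides |G| = 32.
Closing under the operation: H = {e, r^2, r^4, r^6, r^8, r^10, r^12, r^14, rs, r^3s, r^5s, r^7s, r^9s, r^11s, r^13s, r^15s}, so |H| = 16.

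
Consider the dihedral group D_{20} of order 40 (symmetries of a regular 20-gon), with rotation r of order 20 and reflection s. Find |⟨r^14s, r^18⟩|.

20

|⟨r^14s⟩| = 2 and |⟨r^18⟩| = 10, so |H| is a multiple of lcm(2, 10) = 10 and divides |G| = 40.
Closing under the operation: H = {e, r^2, r^4, r^6, r^8, r^10, r^12, r^14, r^16, r^18, s, r^2s, r^4s, r^6s, r^8s, r^10s, r^12s, r^14s, r^16s, r^18s}, so |H| = 20.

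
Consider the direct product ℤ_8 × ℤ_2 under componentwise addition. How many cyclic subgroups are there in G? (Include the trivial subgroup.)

Each element a generates a cyclic subgroup ⟨a⟩; distinct elements may generate the same one (a cyclic group of order d has φ(d) generators).
Cyclic subgroups by order — order 1: 1; order 2: 3; order 4: 2; order 8: 2.
Total: 8.

8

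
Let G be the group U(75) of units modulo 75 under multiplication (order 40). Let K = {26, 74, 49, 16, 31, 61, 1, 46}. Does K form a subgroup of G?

No

Closure fails: 74 · 46 = 29 ∉ K. So K is not a subgroup.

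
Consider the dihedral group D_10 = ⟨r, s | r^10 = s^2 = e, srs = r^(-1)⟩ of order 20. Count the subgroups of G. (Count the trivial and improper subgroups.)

|G| = 20, so by Lagrange every subgroup order divides 20. Divisors: 1, 2, 4, 5, 10, 20.
Subgroups by order — order 1: 1; order 2: 11; order 4: 5; order 5: 1; order 10: 3; order 20: 1.
Total: 1 + 11 + 5 + 1 + 3 + 1 = 22.

22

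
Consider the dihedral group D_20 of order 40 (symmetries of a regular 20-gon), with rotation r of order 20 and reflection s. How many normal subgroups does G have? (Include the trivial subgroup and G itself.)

G has 48 subgroups. Checking conjugation-invariance by order — order 1: 1/1 normal; order 2: 1/21 normal; order 4: 1/11 normal; order 5: 1/1 normal; order 8: 0/5 normal; order 10: 1/5 normal; order 20: 3/3 normal; order 40: 1/1 normal.
Total normal subgroups: 9.

9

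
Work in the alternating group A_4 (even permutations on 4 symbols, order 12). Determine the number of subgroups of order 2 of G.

3

|G| = 12 and 2 | 12, so subgroups of order 2 are possible by Lagrange.
The subgroups of order 2 are: {e, (1 2)(3 4)}; {e, (1 3)(2 4)}; {e, (1 4)(2 3)}.
So G has 3 subgroups of order 2.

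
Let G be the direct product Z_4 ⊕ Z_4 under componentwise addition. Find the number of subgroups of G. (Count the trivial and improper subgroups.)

15

|G| = 16, so by Lagrange every subgroup order divides 16. Divisors: 1, 2, 4, 8, 16.
Subgroups by order — order 1: 1; order 2: 3; order 4: 7; order 8: 3; order 16: 1.
Total: 1 + 3 + 7 + 3 + 1 = 15.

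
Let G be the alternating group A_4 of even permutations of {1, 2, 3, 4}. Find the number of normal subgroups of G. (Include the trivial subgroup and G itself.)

G has 10 subgroups. Checking conjugation-invariance by order — order 1: 1/1 normal; order 2: 0/3 normal; order 3: 0/4 normal; order 4: 1/1 normal; order 12: 1/1 normal.
Total normal subgroups: 3.

3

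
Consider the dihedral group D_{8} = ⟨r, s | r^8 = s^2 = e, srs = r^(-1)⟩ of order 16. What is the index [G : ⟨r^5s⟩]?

8

|⟨r^5s⟩| = 2 and |G| = 16.
By Lagrange, [G : H] = |G|/|H| = 16/2 = 8.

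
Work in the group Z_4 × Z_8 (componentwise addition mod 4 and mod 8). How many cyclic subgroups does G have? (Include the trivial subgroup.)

14

Group the elements of G by the cyclic subgroup they generate; each cyclic subgroup of order d accounts for φ(d) elements.
Cyclic subgroups by order — order 1: 1; order 2: 3; order 4: 6; order 8: 4.
Total: 14.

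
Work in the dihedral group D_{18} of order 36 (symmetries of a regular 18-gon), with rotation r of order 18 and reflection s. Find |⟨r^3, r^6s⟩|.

|⟨r^3⟩| = 6 and |⟨r^6s⟩| = 2, so |H| is a multiple of lcm(6, 2) = 6 and divides |G| = 36.
Closing under the operation: H = {e, r^3, r^6, r^9, r^12, r^15, s, r^3s, r^6s, r^9s, r^12s, r^15s}, so |H| = 12.

12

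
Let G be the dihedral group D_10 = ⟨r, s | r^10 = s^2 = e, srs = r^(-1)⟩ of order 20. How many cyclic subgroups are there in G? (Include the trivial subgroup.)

14

Each element a generates a cyclic subgroup ⟨a⟩; distinct elements may generate the same one (a cyclic group of order d has φ(d) generators).
Cyclic subgroups by order — order 1: 1; order 2: 11; order 5: 1; order 10: 1.
Total: 14.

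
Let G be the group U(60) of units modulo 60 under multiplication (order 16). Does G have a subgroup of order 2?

2 | 16. A subgroup of order 2 is {1, 11}.

Yes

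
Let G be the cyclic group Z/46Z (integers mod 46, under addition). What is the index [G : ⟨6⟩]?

|⟨6⟩| = 23 and |G| = 46.
By Lagrange, [G : H] = |G|/|H| = 46/23 = 2.

2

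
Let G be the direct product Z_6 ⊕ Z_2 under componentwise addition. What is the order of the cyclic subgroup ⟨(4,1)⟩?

The order of (4,1) in Z_6 × Z_2 is lcm(ord(4) in Z_6, ord(1) in Z_2).
ord(4) = 3 and ord(1) = 2, so |⟨(4,1)⟩| = lcm(3, 2) = 6.

6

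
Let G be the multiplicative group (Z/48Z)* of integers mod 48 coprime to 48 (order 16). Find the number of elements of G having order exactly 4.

8

The elements of order 4 are: 5, 11, 13, 19, 29, 35, 37, 43.
That's 8.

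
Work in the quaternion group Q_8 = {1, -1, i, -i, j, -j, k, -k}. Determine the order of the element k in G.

4

Computing powers of k: the smallest k with (k)^k = e is k = 4.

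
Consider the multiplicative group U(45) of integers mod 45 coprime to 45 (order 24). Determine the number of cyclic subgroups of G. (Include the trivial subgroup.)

12

A cyclic subgroup of order d is generated by each of its φ(d) elements of order d, so the cyclic subgroups of order d number (#elements of order d)/φ(d).
Cyclic subgroups by order — order 1: 1; order 2: 3; order 3: 1; order 4: 2; order 6: 3; order 12: 2.
Total: 12.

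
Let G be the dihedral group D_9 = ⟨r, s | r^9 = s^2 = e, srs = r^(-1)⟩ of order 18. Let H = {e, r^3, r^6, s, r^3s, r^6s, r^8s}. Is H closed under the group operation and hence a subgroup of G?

No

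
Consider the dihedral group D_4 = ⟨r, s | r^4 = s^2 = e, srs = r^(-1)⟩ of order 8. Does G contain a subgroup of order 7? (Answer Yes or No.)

No

7 does not divide |G| = 8, so by Lagrange no subgroup of order 7 exists.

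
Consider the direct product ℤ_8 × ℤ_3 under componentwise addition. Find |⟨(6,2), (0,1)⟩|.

|⟨(6,2)⟩| = 12 and |⟨(0,1)⟩| = 3, so |H| is a multiple of lcm(12, 3) = 12 and divides |G| = 24.
Closing under the operation: H = {(0,0), (0,1), (0,2), (2,0), (2,1), (2,2), (4,0), (4,1), (4,2), (6,0), (6,1), (6,2)}, so |H| = 12.

12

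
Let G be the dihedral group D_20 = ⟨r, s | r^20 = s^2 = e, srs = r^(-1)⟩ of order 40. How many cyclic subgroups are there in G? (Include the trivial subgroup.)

Each element a generates a cyclic subgroup ⟨a⟩; distinct elements may generate the same one (a cyclic group of order d has φ(d) generators).
Cyclic subgroups by order — order 1: 1; order 2: 21; order 4: 1; order 5: 1; order 10: 1; order 20: 1.
Total: 26.

26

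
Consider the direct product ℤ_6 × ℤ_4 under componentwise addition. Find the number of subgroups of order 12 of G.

3

|G| = 24 and 12 | 24, so subgroups of order 12 are possible by Lagrange.
The subgroups of order 12 are: {(0,0), (0,1), (0,2), (0,3), (2,0), (2,1), (2,2), (2,3), (4,0), (4,1), (4,2), (4,3)}; {(0,0), (0,2), (1,0), (1,2), (2,0), (2,2), (3,0), (3,2), (4,0), (4,2), (5,0), (5,2)}; {(0,0), (0,2), (1,1), (1,3), (2,0), (2,2), (3,1), (3,3), (4,0), (4,2), (5,1), (5,3)}.
So G has 3 subgroups of order 12.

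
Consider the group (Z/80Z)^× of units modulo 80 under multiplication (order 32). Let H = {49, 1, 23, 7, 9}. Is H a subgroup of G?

No

|H| = 5 does not divide |G| = 32, so by Lagrange H is not a subgroup.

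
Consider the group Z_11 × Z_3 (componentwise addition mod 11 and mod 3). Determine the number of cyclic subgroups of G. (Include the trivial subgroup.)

Each element a generates a cyclic subgroup ⟨a⟩; distinct elements may generate the same one (a cyclic group of order d has φ(d) generators).
Cyclic subgroups by order — order 1: 1; order 3: 1; order 11: 1; order 33: 1.
Total: 4.

4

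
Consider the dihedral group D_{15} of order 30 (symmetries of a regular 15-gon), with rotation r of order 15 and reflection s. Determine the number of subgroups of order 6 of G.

5

|G| = 30 and 6 | 30, so subgroups of order 6 are possible by Lagrange.
The subgroups of order 6 are: {e, r^5, r^10, s, r^5s, r^10s}; {e, r^5, r^10, rs, r^6s, r^11s}; {e, r^5, r^10, r^2s, r^7s, r^12s}; {e, r^5, r^10, r^3s, r^8s, r^13s}; … (5 in all).
So G has 5 subgroups of order 6.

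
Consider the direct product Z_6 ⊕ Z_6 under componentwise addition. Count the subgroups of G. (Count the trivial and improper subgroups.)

30

|G| = 36, so by Lagrange every subgroup order divides 36. Divisors: 1, 2, 3, 4, 6, 9, 12, 18, 36.
Subgroups by order — order 1: 1; order 2: 3; order 3: 4; order 4: 1; order 6: 12; order 9: 1; order 12: 4; order 18: 3; order 36: 1.
Total: 1 + 3 + 4 + 1 + 12 + 1 + 4 + 3 + 1 = 30.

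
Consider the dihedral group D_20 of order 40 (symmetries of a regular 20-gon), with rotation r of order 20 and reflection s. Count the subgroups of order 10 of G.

|G| = 40 and 10 | 40, so subgroups of order 10 are possible by Lagrange.
The subgroups of order 10 are: {e, r^2, r^4, r^6, r^8, r^10, r^12, r^14, r^16, r^18}; {e, r^4, r^8, r^12, r^16, r^2s, r^6s, r^10s, r^14s, r^18s}; {e, r^4, r^8, r^12, r^16, r^3s, r^7s, r^11s, r^15s, r^19s}; {e, r^4, r^8, r^12, r^16, s, r^4s, r^8s, r^12s, r^16s}; … (5 in all).
So G has 5 subgroups of order 10.

5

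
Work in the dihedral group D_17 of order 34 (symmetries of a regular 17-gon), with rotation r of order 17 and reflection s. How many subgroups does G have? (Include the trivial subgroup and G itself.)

|G| = 34, so by Lagrange every subgroup order divides 34. Divisors: 1, 2, 17, 34.
Subgroups by order — order 1: 1; order 2: 17; order 17: 1; order 34: 1.
Total: 1 + 17 + 1 + 1 = 20.

20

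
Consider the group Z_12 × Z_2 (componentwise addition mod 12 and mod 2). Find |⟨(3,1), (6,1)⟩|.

8

|⟨(3,1)⟩| = 4 and |⟨(6,1)⟩| = 2, so |H| is a multiple of lcm(4, 2) = 4 and divides |G| = 24.
Closing under the operation: H = {(0,0), (0,1), (3,0), (3,1), (6,0), (6,1), (9,0), (9,1)}, so |H| = 8.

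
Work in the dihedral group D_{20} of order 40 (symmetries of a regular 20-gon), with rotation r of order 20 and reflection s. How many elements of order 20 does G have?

8

The elements of order 20 are: r, r^3, r^7, r^9, r^11, r^13, r^17, r^19.
That's 8.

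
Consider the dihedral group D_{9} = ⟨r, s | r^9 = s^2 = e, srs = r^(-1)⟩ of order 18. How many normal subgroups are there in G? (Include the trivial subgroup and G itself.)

G has 16 subgroups. Checking conjugation-invariance by order — order 1: 1/1 normal; order 2: 0/9 normal; order 3: 1/1 normal; order 6: 0/3 normal; order 9: 1/1 normal; order 18: 1/1 normal.
Total normal subgroups: 4.

4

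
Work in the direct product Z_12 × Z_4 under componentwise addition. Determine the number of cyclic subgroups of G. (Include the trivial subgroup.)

A cyclic subgroup of order d is generated by each of its φ(d) elements of order d, so the cyclic subgroups of order d number (#elements of order d)/φ(d).
Cyclic subgroups by order — order 1: 1; order 2: 3; order 3: 1; order 4: 6; order 6: 3; order 12: 6.
Total: 20.

20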